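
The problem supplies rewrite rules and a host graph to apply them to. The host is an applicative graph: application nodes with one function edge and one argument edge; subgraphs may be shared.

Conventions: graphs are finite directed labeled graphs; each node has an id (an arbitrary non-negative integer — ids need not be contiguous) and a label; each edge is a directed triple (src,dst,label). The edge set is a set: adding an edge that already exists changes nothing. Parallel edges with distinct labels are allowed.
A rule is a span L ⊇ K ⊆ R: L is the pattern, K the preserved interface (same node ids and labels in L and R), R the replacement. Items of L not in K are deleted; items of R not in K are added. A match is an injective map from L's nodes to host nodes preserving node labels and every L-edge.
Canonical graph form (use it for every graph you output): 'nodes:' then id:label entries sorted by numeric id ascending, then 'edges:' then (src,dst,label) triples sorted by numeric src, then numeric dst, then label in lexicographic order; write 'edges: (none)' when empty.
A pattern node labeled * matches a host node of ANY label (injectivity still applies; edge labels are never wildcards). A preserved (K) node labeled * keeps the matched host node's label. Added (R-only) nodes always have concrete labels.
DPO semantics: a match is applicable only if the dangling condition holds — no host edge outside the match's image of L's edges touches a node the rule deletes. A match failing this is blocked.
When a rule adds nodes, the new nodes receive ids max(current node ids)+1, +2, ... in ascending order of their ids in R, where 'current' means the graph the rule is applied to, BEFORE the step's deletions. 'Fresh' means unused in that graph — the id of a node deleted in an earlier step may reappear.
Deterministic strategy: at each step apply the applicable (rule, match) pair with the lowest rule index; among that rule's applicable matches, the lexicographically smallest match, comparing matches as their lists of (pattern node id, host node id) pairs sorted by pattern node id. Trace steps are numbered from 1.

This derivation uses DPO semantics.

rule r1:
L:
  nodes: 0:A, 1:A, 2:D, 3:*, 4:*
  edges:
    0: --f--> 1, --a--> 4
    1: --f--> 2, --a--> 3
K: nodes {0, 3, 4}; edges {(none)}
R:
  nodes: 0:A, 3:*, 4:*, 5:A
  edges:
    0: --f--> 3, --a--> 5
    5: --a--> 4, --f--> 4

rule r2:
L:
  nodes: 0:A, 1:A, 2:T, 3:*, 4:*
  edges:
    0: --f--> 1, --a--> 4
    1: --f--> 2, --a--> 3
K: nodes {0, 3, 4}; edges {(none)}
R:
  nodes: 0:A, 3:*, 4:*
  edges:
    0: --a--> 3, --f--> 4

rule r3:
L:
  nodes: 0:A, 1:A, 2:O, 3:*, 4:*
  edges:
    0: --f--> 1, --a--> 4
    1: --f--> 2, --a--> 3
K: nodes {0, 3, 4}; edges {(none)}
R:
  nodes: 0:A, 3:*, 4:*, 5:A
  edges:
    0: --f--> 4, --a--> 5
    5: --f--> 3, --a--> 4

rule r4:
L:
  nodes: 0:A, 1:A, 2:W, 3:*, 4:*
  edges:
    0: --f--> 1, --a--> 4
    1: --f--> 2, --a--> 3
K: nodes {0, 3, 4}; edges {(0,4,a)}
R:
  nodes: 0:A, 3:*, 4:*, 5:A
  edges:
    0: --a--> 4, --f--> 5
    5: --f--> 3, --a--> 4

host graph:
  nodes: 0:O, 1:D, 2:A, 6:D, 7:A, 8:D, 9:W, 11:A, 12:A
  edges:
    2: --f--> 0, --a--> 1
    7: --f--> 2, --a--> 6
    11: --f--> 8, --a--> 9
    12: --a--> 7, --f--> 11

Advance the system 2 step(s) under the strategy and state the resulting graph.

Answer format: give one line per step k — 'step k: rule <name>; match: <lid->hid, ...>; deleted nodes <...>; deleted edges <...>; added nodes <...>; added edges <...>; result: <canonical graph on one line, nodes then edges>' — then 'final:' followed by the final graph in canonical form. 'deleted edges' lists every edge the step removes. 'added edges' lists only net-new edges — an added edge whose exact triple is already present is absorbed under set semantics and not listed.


step 1: rule r1; match: 0->12, 1->11, 2->8, 3->9, 4->7; deleted nodes 8, 11; deleted edges (11,8,f); (11,9,a); (12,7,a); (12,11,f); added nodes 13; added edges (12,9,f); (12,13,a); (13,7,a); (13,7,f); result: nodes: 0:O, 1:D, 2:A, 6:D, 7:A, 9:W, 12:A, 13:A edges: (2,0,f); (2,1,a); (7,2,f); (7,6,a); (12,9,f); (12,13,a); (13,7,a); (13,7,f)
step 2: rule r3; match: 0->7, 1->2, 2->0, 3->1, 4->6; deleted nodes 0, 2; deleted edges (2,0,f); (2,1,a); (7,2,f); (7,6,a); added nodes 14; added edges (7,6,f); (7,14,a); (14,1,f); (14,6,a); result: nodes: 1:D, 6:D, 7:A, 9:W, 12:A, 13:A, 14:A edges: (7,6,f); (7,14,a); (12,9,f); (12,13,a); (13,7,a); (13,7,f); (14,1,f); (14,6,a)
final:
nodes: 1:D, 6:D, 7:A, 9:W, 12:A, 13:A, 14:A
edges: (7,6,f); (7,14,a); (12,9,f); (12,13,a); (13,7,a); (13,7,f); (14,1,f); (14,6,a)


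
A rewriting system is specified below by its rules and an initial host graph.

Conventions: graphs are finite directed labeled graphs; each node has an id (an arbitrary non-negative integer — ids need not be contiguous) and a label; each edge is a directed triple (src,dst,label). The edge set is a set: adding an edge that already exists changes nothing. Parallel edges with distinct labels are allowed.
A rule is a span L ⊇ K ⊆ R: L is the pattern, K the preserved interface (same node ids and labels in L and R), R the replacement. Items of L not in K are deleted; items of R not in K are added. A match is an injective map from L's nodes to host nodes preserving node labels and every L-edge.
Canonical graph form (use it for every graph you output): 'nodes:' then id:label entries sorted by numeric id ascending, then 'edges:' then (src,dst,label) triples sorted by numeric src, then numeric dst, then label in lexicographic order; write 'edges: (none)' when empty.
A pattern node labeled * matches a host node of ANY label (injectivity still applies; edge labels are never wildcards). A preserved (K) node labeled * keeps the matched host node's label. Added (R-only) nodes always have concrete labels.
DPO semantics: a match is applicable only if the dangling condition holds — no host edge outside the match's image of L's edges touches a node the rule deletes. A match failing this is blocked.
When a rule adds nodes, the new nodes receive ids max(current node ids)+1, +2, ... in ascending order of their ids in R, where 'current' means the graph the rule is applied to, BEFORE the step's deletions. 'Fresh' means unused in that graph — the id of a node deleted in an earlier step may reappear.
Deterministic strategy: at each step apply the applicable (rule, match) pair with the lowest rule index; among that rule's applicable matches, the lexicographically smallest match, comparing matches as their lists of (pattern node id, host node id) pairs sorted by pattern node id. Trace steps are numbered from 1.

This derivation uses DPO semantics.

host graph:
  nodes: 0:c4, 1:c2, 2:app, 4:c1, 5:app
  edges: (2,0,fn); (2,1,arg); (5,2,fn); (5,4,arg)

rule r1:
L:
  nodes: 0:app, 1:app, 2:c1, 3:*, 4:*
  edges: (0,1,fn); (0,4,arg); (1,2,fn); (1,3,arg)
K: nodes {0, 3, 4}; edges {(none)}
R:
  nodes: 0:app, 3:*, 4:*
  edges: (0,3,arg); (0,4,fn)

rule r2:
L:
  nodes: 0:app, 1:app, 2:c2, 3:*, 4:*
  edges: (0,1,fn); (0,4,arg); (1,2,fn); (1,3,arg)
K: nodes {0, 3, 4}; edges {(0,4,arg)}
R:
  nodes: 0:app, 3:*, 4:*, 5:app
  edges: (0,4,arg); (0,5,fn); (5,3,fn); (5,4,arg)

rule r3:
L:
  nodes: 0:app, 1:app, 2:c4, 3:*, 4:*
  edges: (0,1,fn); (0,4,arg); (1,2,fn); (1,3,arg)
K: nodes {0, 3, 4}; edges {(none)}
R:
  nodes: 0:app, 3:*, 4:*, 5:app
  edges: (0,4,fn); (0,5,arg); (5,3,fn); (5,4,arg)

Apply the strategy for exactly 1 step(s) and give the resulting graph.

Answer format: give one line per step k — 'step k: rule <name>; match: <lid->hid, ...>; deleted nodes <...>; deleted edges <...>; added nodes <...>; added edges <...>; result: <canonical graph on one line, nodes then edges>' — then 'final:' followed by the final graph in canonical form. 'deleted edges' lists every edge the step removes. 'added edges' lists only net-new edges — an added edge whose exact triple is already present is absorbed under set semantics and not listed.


step 1: rule r3; match: 0->5, 1->2, 2->0, 3->1, 4->4; deleted nodes 0, 2; deleted edges (2,0,fn); (2,1,arg); (5,2,fn); (5,4,arg); added nodes 6; added edges (5,4,fn); (5,6,arg); (6,1,fn); (6,4,arg); result: nodes: 1:c2, 4:c1, 5:app, 6:app edges: (5,4,fn); (5,6,arg); (6,1,fn); (6,4,arg)
final:
nodes: 1:c2, 4:c1, 5:app, 6:app
edges: (5,4,fn); (5,6,arg); (6,1,fn); (6,4,arg)


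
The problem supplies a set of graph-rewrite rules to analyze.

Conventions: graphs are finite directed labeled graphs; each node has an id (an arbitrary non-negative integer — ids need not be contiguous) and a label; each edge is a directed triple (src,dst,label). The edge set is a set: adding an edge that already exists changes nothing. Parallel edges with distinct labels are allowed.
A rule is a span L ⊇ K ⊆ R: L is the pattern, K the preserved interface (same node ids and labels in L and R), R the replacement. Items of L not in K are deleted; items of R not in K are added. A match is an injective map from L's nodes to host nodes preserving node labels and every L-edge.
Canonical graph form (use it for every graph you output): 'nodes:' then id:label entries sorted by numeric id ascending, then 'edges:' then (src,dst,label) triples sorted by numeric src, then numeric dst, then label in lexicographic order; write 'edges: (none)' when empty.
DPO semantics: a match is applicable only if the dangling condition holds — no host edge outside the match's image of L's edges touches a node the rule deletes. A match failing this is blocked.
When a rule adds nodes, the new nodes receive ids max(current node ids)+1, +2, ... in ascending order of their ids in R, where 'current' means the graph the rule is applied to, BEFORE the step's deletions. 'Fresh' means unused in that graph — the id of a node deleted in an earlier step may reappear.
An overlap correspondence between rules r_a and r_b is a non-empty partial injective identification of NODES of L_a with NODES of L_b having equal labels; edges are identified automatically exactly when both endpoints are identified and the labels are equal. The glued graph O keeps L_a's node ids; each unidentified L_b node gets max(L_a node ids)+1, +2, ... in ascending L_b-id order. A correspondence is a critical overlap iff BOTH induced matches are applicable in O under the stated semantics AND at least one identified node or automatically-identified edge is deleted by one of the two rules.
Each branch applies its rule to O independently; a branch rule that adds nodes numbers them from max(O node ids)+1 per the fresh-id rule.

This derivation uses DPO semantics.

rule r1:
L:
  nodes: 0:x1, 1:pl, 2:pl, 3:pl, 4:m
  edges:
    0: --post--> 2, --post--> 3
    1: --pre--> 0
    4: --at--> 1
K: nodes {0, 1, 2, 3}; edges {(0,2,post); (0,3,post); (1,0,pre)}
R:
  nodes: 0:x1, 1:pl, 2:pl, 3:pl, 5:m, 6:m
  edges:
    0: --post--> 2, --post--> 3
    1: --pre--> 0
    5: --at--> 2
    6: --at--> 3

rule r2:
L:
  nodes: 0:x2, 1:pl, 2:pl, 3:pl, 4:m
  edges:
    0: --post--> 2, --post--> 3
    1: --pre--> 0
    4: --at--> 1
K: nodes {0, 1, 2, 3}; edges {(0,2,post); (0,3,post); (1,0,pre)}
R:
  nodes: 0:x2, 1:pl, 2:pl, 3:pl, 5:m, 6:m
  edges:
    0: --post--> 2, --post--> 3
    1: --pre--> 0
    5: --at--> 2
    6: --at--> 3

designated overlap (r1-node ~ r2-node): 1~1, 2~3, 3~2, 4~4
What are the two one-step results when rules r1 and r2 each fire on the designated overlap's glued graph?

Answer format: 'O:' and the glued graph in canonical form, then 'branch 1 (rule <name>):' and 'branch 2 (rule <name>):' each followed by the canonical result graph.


O:
nodes: 0:x1, 1:pl, 2:pl, 3:pl, 4:m, 5:x2
edges: (0,2,post); (0,3,post); (1,0,pre); (1,5,pre); (4,1,at); (5,2,post); (5,3,post)
branch 1 (rule r1):
nodes: 0:x1, 1:pl, 2:pl, 3:pl, 5:x2, 6:m, 7:m
edges: (0,2,post); (0,3,post); (1,0,pre); (1,5,pre); (5,2,post); (5,3,post); (6,2,at); (7,3,at)
branch 2 (rule r2):
nodes: 0:x1, 1:pl, 2:pl, 3:pl, 5:x2, 6:m, 7:m
edges: (0,2,post); (0,3,post); (1,0,pre); (1,5,pre); (5,2,post); (5,3,post); (6,3,at); (7,2,at)


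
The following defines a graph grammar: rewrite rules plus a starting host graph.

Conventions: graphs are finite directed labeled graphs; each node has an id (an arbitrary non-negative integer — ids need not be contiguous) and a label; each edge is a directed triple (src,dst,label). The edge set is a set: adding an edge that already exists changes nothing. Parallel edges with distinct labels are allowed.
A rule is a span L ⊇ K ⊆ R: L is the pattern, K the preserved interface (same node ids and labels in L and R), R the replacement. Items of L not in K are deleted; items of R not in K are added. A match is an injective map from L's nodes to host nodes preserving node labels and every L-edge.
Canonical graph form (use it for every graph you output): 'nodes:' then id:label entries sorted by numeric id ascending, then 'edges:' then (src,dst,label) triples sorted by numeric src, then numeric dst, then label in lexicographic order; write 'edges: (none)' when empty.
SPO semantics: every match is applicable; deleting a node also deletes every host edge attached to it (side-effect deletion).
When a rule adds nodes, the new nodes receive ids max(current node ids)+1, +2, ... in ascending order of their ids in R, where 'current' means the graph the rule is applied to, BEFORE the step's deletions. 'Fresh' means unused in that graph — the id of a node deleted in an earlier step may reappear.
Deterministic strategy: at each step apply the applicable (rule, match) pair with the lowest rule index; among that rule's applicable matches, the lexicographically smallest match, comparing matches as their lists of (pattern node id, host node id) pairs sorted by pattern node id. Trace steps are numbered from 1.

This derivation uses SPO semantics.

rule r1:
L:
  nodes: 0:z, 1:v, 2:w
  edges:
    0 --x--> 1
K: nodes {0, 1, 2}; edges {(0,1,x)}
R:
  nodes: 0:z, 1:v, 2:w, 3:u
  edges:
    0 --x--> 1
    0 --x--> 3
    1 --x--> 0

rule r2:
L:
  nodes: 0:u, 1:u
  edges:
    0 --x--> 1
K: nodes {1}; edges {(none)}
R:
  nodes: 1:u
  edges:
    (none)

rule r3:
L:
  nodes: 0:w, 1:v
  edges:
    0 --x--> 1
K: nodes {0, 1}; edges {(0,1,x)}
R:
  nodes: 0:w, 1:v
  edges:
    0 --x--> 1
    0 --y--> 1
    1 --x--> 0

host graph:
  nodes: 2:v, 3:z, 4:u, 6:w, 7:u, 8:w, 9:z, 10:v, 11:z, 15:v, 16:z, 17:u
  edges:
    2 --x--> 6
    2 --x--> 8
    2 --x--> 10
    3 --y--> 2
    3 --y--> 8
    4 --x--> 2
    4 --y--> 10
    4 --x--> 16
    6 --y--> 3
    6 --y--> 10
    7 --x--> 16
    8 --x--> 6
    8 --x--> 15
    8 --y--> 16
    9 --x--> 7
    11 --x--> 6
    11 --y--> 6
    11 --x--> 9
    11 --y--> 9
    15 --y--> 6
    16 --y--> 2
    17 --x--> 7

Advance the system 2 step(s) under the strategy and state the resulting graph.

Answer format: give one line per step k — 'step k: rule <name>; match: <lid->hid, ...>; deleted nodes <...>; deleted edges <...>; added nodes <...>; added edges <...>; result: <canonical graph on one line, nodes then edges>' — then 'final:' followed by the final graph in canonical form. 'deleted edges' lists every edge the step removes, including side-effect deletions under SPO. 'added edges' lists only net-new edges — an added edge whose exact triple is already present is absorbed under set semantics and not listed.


step 1: rule r2; match: 0->17, 1->7; deleted nodes 17; deleted edges (17,7,x); added nodes (none); added edges (none); result: nodes: 2:v, 3:z, 4:u, 6:w, 7:u, 8:w, 9:z, 10:v, 11:z, 15:v, 16:z edges: (2,6,x); (2,8,x); (2,10,x); (3,2,y); (3,8,y); (4,2,x); (4,10,y); (4,16,x); (6,3,y); (6,10,y); (7,16,x); (8,6,x); (8,15,x); (8,16,y); (9,7,x); (11,6,x); (11,6,y); (11,9,x); (11,9,y); (15,6,y); (16,2,y)
step 2: rule r3; match: 0->8, 1->15; deleted nodes (none); deleted edges (none); added nodes (none); added edges (8,15,y); (15,8,x); result: nodes: 2:v, 3:z, 4:u, 6:w, 7:u, 8:w, 9:z, 10:v, 11:z, 15:v, 16:z edges: (2,6,x); (2,8,x); (2,10,x); (3,2,y); (3,8,y); (4,2,x); (4,10,y); (4,16,x); (6,3,y); (6,10,y); (7,16,x); (8,6,x); (8,15,x); (8,15,y); (8,16,y); (9,7,x); (11,6,x); (11,6,y); (11,9,x); (11,9,y); (15,6,y); (15,8,x); (16,2,y)
final:
nodes: 2:v, 3:z, 4:u, 6:w, 7:u, 8:w, 9:z, 10:v, 11:z, 15:v, 16:z
edges: (2,6,x); (2,8,x); (2,10,x); (3,2,y); (3,8,y); (4,2,x); (4,10,y); (4,16,x); (6,3,y); (6,10,y); (7,16,x); (8,6,x); (8,15,x); (8,15,y); (8,16,y); (9,7,x); (11,6,x); (11,6,y); (11,9,x); (11,9,y); (15,6,y); (15,8,x); (16,2,y)


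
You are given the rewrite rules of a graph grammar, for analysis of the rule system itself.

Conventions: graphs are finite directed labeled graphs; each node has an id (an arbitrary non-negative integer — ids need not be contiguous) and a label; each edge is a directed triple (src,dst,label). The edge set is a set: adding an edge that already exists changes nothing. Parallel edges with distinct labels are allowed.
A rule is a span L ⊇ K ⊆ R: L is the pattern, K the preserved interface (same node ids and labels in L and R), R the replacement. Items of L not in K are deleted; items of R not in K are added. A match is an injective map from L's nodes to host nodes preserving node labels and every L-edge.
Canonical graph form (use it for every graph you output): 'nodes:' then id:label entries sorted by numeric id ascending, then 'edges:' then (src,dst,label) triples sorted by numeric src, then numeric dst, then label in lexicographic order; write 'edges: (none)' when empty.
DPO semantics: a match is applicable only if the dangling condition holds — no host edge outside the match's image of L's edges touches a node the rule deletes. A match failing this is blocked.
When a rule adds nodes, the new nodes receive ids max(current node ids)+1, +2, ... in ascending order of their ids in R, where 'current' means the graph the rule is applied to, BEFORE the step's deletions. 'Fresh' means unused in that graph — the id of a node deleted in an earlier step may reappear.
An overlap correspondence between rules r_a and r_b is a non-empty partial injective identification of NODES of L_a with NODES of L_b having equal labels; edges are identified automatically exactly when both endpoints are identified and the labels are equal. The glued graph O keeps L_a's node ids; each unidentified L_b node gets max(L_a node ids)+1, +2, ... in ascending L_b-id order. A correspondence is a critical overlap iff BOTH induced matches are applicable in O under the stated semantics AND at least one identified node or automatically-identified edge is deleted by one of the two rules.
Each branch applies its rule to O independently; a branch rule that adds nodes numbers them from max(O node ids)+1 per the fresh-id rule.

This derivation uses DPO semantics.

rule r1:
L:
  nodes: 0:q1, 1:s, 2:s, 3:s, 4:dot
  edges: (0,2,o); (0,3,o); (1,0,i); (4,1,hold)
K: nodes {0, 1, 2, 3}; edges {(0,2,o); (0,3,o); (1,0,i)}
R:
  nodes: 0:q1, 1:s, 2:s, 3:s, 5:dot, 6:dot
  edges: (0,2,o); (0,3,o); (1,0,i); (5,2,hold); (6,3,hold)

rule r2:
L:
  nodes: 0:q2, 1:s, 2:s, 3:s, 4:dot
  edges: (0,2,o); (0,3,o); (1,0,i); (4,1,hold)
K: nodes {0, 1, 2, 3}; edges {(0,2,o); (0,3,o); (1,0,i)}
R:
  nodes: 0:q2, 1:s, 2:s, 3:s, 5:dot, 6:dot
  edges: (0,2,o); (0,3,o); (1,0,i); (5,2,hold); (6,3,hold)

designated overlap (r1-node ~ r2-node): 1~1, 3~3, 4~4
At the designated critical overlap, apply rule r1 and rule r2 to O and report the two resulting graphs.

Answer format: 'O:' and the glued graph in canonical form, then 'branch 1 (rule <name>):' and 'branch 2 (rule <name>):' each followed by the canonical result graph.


O:
nodes: 0:q1, 1:s, 2:s, 3:s, 4:dot, 5:q2, 6:s
edges: (0,2,o); (0,3,o); (1,0,i); (1,5,i); (4,1,hold); (5,3,o); (5,6,o)
branch 1 (rule r1):
nodes: 0:q1, 1:s, 2:s, 3:s, 5:q2, 6:s, 7:dot, 8:dot
edges: (0,2,o); (0,3,o); (1,0,i); (1,5,i); (5,3,o); (5,6,o); (7,2,hold); (8,3,hold)
branch 2 (rule r2):
nodes: 0:q1, 1:s, 2:s, 3:s, 5:q2, 6:s, 7:dot, 8:dot
edges: (0,2,o); (0,3,o); (1,0,i); (1,5,i); (5,3,o); (5,6,o); (7,6,hold); (8,3,hold)


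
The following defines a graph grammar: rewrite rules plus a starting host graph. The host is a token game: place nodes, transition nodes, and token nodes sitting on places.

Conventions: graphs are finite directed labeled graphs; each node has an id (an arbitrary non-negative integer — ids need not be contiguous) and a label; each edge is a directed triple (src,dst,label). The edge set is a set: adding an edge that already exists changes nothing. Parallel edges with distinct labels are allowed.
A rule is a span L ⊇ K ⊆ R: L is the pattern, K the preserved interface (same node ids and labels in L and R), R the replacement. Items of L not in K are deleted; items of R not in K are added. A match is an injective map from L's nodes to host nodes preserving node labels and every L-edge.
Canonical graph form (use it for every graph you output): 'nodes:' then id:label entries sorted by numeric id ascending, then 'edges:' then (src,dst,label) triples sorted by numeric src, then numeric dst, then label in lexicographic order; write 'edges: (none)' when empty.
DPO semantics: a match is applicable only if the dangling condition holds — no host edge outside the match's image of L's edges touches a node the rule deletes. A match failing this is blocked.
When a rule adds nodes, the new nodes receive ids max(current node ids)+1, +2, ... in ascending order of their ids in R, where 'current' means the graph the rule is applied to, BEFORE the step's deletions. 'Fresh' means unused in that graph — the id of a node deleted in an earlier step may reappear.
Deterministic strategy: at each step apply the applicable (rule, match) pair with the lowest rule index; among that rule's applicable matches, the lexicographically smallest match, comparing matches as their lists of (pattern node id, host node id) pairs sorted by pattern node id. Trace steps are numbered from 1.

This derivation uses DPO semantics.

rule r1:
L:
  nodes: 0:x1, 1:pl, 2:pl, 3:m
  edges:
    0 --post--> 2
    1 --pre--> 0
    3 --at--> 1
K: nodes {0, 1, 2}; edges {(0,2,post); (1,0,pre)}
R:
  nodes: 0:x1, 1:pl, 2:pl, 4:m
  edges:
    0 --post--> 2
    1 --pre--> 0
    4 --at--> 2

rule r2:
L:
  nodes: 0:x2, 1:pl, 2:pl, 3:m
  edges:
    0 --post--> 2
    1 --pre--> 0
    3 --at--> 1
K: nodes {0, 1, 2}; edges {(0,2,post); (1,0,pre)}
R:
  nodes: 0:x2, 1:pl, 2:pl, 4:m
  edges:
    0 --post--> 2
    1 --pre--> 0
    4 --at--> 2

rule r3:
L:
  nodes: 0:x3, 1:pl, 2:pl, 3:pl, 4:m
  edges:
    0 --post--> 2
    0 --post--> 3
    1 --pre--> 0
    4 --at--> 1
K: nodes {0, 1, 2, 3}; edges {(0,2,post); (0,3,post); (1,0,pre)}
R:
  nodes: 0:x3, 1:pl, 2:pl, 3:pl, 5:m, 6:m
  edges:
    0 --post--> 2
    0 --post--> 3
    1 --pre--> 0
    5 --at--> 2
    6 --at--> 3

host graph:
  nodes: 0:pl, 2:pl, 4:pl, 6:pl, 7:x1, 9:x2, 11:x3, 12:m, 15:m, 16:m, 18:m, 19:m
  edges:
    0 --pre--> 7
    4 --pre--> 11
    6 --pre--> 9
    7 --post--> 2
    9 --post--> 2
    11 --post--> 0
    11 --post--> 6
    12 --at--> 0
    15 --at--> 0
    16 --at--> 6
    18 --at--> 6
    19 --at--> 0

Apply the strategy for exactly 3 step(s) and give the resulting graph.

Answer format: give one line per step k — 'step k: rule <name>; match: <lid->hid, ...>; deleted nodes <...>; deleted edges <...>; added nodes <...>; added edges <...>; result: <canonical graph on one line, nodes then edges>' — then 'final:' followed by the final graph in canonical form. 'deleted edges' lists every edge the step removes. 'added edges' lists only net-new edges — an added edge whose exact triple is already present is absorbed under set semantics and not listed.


step 1: rule r1; match: 0->7, 1->0, 2->2, 3->12; deleted nodes 12; deleted edges (12,0,at); added nodes 20; added edges (20,2,at); result: nodes: 0:pl, 2:pl, 4:pl, 6:pl, 7:x1, 9:x2, 11:x3, 15:m, 16:m, 18:m, 19:m, 20:m edges: (0,7,pre); (4,11,pre); (6,9,pre); (7,2,post); (9,2,post); (11,0,post); (11,6,post); (15,0,at); (16,6,at); (18,6,at); (19,0,at); (20,2,at)
step 2: rule r1; match: 0->7, 1->0, 2->2, 3->15; deleted nodes 15; deleted edges (15,0,at); added nodes 21; added edges (21,2,at); result: nodes: 0:pl, 2:pl, 4:pl, 6:pl, 7:x1, 9:x2, 11:x3, 16:m, 18:m, 19:m, 20:m, 21:m edges: (0,7,pre); (4,11,pre); (6,9,pre); (7,2,post); (9,2,post); (11,0,post); (11,6,post); (16,6,at); (18,6,at); (19,0,at); (20,2,at); (21,2,at)
step 3: rule r1; match: 0->7, 1->0, 2->2, 3->19; deleted nodes 19; deleted edges (19,0,at); added nodes 22; added edges (22,2,at); result: nodes: 0:pl, 2:pl, 4:pl, 6:pl, 7:x1, 9:x2, 11:x3, 16:m, 18:m, 20:m, 21:m, 22:m edges: (0,7,pre); (4,11,pre); (6,9,pre); (7,2,post); (9,2,post); (11,0,post); (11,6,post); (16,6,at); (18,6,at); (20,2,at); (21,2,at); (22,2,at)
final:
nodes: 0:pl, 2:pl, 4:pl, 6:pl, 7:x1, 9:x2, 11:x3, 16:m, 18:m, 20:m, 21:m, 22:m
edges: (0,7,pre); (4,11,pre); (6,9,pre); (7,2,post); (9,2,post); (11,0,post); (11,6,post); (16,6,at); (18,6,at); (20,2,at); (21,2,at); (22,2,at)


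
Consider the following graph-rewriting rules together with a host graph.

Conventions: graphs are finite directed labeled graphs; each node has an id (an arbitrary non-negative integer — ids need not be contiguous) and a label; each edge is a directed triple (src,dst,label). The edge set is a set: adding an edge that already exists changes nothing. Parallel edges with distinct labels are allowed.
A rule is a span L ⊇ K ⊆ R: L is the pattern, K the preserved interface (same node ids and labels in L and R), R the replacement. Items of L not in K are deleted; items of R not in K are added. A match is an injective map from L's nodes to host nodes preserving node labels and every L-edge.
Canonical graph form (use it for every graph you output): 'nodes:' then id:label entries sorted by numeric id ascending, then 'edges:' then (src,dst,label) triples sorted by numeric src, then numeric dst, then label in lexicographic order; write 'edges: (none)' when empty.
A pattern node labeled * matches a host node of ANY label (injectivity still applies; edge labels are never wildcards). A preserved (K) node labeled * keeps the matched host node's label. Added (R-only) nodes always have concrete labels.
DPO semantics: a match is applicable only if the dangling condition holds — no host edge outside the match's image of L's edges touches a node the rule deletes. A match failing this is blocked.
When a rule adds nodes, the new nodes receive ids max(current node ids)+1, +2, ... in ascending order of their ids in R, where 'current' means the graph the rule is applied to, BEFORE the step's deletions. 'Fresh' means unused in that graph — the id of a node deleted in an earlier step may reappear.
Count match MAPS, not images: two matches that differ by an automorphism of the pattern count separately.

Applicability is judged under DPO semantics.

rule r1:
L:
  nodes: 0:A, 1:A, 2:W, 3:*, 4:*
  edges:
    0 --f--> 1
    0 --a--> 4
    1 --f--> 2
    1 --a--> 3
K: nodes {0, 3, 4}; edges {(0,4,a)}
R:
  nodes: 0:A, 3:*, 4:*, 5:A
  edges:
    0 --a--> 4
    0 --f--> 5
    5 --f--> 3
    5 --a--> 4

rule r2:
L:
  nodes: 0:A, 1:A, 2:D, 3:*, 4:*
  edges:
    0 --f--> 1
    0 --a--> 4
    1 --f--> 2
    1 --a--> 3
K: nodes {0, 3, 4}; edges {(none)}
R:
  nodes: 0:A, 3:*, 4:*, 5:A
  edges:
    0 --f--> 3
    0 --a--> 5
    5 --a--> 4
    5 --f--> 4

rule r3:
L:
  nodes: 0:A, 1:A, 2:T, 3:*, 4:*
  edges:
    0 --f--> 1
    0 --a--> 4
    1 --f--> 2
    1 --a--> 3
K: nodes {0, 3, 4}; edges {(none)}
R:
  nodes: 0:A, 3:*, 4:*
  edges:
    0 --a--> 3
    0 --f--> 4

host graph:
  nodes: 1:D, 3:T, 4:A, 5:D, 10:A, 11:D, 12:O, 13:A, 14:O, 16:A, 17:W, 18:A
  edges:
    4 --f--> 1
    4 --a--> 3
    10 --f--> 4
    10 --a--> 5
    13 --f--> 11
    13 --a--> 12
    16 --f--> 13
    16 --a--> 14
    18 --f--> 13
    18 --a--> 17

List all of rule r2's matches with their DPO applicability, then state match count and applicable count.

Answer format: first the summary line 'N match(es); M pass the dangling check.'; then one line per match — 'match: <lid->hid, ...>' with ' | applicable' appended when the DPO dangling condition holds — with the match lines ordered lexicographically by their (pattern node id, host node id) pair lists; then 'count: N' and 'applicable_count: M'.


3 match(es); 1 pass the dangling check.
match: 0->10, 1->4, 2->1, 3->3, 4->5 | applicable
match: 0->16, 1->13, 2->11, 3->12, 4->14
match: 0->18, 1->13, 2->11, 3->12, 4->17
count: 3
applicable_count: 1


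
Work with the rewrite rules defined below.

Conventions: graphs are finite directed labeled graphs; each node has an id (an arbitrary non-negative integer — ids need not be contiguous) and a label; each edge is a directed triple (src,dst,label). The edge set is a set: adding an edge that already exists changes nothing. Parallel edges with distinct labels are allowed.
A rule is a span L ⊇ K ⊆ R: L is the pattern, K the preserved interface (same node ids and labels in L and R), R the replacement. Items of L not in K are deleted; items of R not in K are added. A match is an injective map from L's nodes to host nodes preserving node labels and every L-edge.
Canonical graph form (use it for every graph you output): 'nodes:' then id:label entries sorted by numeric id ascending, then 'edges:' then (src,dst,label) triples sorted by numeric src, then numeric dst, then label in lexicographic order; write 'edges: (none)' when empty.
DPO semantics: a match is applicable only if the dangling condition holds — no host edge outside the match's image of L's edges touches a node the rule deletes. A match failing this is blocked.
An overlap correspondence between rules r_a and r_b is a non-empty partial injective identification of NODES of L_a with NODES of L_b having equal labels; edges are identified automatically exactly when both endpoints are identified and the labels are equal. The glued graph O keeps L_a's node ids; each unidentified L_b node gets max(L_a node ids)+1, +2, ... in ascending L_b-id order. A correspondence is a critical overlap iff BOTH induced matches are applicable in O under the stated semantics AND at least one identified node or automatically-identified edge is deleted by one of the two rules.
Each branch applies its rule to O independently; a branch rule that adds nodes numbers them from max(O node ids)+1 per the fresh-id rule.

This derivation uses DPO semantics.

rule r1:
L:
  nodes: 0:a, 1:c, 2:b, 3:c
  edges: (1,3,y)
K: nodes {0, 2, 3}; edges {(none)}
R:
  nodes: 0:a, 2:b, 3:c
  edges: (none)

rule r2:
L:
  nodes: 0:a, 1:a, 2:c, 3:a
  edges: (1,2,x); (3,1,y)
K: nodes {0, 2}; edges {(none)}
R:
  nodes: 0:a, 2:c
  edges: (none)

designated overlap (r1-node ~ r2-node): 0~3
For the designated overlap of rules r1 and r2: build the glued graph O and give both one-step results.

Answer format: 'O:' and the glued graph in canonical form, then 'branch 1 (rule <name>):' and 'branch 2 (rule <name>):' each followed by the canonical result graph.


O:
nodes: 0:a, 1:c, 2:b, 3:c, 4:a, 5:a, 6:c
edges: (0,5,y); (1,3,y); (5,6,x)
branch 1 (rule r1):
nodes: 0:a, 2:b, 3:c, 4:a, 5:a, 6:c
edges: (0,5,y); (5,6,x)
branch 2 (rule r2):
nodes: 1:c, 2:b, 3:c, 4:a, 6:c
edges: (1,3,y)


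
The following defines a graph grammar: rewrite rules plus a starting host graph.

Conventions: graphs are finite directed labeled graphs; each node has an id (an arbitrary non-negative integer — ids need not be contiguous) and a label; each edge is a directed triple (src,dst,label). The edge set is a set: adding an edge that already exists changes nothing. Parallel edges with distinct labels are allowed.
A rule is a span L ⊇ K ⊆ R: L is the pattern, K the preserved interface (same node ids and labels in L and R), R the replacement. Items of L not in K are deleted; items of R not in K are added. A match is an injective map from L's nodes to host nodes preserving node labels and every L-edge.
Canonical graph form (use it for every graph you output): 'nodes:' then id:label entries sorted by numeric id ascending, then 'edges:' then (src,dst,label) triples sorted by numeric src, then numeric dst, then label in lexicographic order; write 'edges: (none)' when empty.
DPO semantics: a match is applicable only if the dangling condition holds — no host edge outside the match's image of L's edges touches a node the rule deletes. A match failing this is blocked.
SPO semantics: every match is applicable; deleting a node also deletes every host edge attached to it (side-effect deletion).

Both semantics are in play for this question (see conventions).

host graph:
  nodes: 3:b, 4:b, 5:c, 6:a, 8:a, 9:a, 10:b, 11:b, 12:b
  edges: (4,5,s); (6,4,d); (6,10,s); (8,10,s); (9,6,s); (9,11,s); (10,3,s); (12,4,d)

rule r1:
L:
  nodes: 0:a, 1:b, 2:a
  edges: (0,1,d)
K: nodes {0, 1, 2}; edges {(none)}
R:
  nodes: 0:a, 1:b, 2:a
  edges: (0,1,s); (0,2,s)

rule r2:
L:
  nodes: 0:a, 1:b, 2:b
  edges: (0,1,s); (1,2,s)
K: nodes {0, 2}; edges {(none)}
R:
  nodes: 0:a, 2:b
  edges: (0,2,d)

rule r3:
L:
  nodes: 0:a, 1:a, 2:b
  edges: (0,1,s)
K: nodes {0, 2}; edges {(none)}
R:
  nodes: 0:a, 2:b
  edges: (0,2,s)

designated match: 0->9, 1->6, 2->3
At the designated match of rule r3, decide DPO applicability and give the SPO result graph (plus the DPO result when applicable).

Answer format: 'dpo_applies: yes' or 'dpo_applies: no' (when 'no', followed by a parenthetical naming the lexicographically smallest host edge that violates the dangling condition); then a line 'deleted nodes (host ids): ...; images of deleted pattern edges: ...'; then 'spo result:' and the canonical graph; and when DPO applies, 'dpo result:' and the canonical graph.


dpo_applies: no
(the rule deletes node 6, which keeps host edge (6,4,d) outside the match image — the dangling condition fails, DPO blocks; SPO proceeds and side-deletes such edges)
deleted nodes (host ids): 6; images of deleted pattern edges: (9,6,s)
spo result:
nodes: 3:b, 4:b, 5:c, 8:a, 9:a, 10:b, 11:b, 12:b
edges: (4,5,s); (8,10,s); (9,3,s); (9,11,s); (10,3,s); (12,4,d)


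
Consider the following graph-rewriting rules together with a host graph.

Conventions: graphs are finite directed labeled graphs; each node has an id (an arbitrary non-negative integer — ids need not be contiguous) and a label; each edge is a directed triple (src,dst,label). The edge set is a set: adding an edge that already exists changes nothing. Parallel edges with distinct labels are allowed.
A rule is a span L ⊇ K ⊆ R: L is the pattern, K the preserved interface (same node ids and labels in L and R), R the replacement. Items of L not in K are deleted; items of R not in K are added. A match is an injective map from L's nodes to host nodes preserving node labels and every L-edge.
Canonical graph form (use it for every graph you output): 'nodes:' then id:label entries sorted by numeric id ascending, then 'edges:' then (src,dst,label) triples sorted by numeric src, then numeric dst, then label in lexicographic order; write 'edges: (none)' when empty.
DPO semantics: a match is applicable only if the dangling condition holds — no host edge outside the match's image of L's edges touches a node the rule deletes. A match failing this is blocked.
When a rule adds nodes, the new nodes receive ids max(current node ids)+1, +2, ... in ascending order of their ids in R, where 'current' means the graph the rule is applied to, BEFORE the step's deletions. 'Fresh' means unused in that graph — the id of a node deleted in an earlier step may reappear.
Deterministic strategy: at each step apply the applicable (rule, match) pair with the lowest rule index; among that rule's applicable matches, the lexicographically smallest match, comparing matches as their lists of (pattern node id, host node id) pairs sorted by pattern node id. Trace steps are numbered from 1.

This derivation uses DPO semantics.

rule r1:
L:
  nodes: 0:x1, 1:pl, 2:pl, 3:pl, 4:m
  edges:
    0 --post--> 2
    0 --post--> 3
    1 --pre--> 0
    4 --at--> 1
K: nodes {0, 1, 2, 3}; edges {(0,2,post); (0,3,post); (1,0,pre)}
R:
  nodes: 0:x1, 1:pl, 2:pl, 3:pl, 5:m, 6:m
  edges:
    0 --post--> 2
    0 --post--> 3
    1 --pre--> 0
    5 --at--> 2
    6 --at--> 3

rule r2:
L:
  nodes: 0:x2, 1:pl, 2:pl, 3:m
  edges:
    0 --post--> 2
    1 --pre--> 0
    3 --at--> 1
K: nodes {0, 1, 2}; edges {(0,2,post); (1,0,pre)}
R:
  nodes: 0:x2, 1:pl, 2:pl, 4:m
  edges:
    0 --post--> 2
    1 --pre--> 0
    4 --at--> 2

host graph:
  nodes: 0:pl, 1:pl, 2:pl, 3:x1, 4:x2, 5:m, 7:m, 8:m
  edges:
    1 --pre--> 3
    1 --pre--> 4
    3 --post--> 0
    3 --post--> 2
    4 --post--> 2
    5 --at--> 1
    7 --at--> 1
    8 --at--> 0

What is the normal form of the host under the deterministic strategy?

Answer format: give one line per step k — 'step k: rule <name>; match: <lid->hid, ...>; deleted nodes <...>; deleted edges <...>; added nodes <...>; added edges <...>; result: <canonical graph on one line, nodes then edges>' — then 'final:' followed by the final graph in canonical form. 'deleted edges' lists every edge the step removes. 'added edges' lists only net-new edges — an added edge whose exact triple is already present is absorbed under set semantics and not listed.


step 1: rule r1; match: 0->3, 1->1, 2->0, 3->2, 4->5; deleted nodes 5; deleted edges (5,1,at); added nodes 9, 10; added edges (9,0,at); (10,2,at); result: nodes: 0:pl, 1:pl, 2:pl, 3:x1, 4:x2, 7:m, 8:m, 9:m, 10:m edges: (1,3,pre); (1,4,pre); (3,0,post); (3,2,post); (4,2,post); (7,1,at); (8,0,at); (9,0,at); (10,2,at)
step 2: rule r1; match: 0->3, 1->1, 2->0, 3->2, 4->7; deleted nodes 7; deleted edges (7,1,at); added nodes 11, 12; added edges (11,0,at); (12,2,at); result: nodes: 0:pl, 1:pl, 2:pl, 3:x1, 4:x2, 8:m, 9:m, 10:m, 11:m, 12:m edges: (1,3,pre); (1,4,pre); (3,0,post); (3,2,post); (4,2,post); (8,0,at); (9,0,at); (10,2,at); (11,0,at); (12,2,at)
final:
nodes: 0:pl, 1:pl, 2:pl, 3:x1, 4:x2, 8:m, 9:m, 10:m, 11:m, 12:m
edges: (1,3,pre); (1,4,pre); (3,0,post); (3,2,post); (4,2,post); (8,0,at); (9,0,at); (10,2,at); (11,0,at); (12,2,at)


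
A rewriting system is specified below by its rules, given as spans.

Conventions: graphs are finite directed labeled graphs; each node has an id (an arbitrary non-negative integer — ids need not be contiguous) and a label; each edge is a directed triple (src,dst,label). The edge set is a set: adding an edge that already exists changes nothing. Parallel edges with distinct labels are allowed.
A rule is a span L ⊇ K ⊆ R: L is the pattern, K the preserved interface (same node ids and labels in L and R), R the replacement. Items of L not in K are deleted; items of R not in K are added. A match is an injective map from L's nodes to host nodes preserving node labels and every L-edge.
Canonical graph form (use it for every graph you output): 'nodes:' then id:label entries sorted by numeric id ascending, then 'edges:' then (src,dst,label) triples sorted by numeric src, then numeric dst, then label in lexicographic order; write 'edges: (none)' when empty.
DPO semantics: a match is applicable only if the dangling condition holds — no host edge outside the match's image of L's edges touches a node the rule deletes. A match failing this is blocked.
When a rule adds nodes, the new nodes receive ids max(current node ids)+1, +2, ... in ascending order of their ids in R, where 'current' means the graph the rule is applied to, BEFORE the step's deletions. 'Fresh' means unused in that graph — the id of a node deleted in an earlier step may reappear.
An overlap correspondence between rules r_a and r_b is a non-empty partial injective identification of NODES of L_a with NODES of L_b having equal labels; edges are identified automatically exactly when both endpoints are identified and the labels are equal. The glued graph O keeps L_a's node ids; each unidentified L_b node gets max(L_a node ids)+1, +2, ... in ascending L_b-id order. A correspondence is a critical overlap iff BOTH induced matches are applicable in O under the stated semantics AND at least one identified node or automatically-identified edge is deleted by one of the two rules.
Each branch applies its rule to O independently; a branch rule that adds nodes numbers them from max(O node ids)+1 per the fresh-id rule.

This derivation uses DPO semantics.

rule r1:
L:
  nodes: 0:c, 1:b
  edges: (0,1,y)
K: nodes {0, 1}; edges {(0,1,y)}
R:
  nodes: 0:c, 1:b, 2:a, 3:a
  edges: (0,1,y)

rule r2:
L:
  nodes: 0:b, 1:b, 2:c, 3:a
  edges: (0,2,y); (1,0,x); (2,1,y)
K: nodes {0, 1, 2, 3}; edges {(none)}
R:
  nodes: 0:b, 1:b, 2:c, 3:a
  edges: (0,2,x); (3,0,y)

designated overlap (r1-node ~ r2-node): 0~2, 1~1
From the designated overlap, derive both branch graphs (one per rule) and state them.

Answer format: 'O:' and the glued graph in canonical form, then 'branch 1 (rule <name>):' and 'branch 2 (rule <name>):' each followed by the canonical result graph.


O:
nodes: 0:c, 1:b, 2:b, 3:a
edges: (0,1,y); (1,2,x); (2,0,y)
branch 1 (rule r1):
nodes: 0:c, 1:b, 2:b, 3:a, 4:a, 5:a
edges: (0,1,y); (1,2,x); (2,0,y)
branch 2 (rule r2):
nodes: 0:c, 1:b, 2:b, 3:a
edges: (2,0,x); (3,2,y)
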